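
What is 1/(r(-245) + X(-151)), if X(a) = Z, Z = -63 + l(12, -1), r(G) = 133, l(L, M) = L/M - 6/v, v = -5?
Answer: 5/296 ≈ 0.016892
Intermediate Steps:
l(L, M) = 6/5 + L/M (l(L, M) = L/M - 6/(-5) = L/M - 6*(-⅕) = L/M + 6/5 = 6/5 + L/M)
Z = -369/5 (Z = -63 + (6/5 + 12/(-1)) = -63 + (6/5 + 12*(-1)) = -63 + (6/5 - 12) = -63 - 54/5 = -369/5 ≈ -73.800)
X(a) = -369/5
1/(r(-245) + X(-151)) = 1/(133 - 369/5) = 1/(296/5) = 5/296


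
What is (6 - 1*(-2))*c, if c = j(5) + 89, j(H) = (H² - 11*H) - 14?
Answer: 360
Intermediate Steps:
j(H) = -14 + H² - 11*H
c = 45 (c = (-14 + 5² - 11*5) + 89 = (-14 + 25 - 55) + 89 = -44 + 89 = 45)
(6 - 1*(-2))*c = (6 - 1*(-2))*45 = (6 + 2)*45 = 8*45 = 360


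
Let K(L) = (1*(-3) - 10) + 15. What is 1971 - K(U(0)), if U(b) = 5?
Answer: 1969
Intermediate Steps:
K(L) = 2 (K(L) = (-3 - 10) + 15 = -13 + 15 = 2)
1971 - K(U(0)) = 1971 - 1*2 = 1971 - 2 = 1969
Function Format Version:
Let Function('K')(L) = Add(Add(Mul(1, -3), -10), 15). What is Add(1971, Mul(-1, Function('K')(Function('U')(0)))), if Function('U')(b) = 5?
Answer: 1969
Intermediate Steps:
Function('K')(L) = 2 (Function('K')(L) = Add(Add(-3, -10), 15) = Add(-13, 15) = 2)
Add(1971, Mul(-1, Function('K')(Function('U')(0)))) = Add(1971, Mul(-1, 2)) = Add(1971, -2) = 1969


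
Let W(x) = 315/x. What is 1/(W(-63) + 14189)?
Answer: 1/14184 ≈ 7.0502e-5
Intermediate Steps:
1/(W(-63) + 14189) = 1/(315/(-63) + 14189) = 1/(315*(-1/63) + 14189) = 1/(-5 + 14189) = 1/14184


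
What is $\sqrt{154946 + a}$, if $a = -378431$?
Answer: $i \sqrt{223485} \approx 472.74 i$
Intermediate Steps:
$\sqrt{154946 + a} = \sqrt{154946 - 378431} = \sqrt{-223485} = i \sqrt{223485}$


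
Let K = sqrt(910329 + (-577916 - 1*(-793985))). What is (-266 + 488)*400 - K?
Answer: 88800 - sqrt(1126398) ≈ 87739.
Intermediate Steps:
K = sqrt(1126398) (K = sqrt(910329 + (-577916 + 793985)) = sqrt(910329 + 216069) = sqrt(1126398) ≈ 1061.3)
(-266 + 488)*400 - K = (-266 + 488)*400 - sqrt(1126398) = 222*400 - sqrt(1126398) = 88800 - sqrt(1126398)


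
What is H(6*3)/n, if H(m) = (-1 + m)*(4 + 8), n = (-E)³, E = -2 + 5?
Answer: -68/9 ≈ -7.5556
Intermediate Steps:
E = 3
n = -27 (n = (-1*3)³ = (-3)³ = -27)
H(m) = -12 + 12*m (H(m) = (-1 + m)*12 = -12 + 12*m)
H(6*3)/n = (-12 + 12*(6*3))/(-27) = (-12 + 12*18)*(-1/27) = (-12 + 216)*(-1/27) = 204*(-1/27) = -68/9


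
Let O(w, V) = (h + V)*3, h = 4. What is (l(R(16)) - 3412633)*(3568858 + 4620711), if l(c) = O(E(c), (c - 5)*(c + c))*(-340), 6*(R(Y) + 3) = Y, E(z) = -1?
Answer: -84033323110811/3 ≈ -2.8011e+13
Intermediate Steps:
R(Y) = -3 + Y/6
O(w, V) = 12 + 3*V (O(w, V) = (4 + V)*3 = 12 + 3*V)
l(c) = -4080 - 2040*c*(-5 + c) (l(c) = (12 + 3*((c - 5)*(c + c)))*(-340) = (12 + 3*((-5 + c)*(2*c)))*(-340) = (12 + 3*(2*c*(-5 + c)))*(-340) = (12 + 6*c*(-5 + c))*(-340) = -4080 - 2040*c*(-5 + c))
(l(R(16)) - 3412633)*(3568858 + 4620711) = ((-4080 - 2040*(-3 + (1/6)*16)*(-5 + (-3 + (1/6)*16))) - 3412633)*(3568858 + 4620711) = ((-4080 - 2040*(-3 + 8/3)*(-5 + (-3 + 8/3))) - 3412633)*8189569 = ((-4080 - 2040*(-1/3)*(-5 - 1/3)) - 3412633)*8189569 = ((-4080 - 2040*(-1/3)*(-16/3)) - 3412633)*8189569 = ((-4080 - 10880/3) - 3412633)*8189569 = (-23120/3 - 3412633)*8189569 = -10261019/3*8189569 = -84033323110811/3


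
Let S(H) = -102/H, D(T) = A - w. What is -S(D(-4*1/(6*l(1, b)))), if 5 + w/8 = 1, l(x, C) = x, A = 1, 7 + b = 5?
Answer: 34/11 ≈ 3.0909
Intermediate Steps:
b = -2 (b = -7 + 5 = -2)
w = -32 (w = -40 + 8*1 = -40 + 8 = -32)
D(T) = 33 (D(T) = 1 - 1*(-32) = 1 + 32 = 33)
-S(D(-4*1/(6*l(1, b)))) = -(-102)/33 = -1*(-34/11) = 34/11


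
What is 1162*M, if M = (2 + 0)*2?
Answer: 4648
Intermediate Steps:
M = 4 (M = 2*2 = 4)
1162*M = 1162*4 = 4648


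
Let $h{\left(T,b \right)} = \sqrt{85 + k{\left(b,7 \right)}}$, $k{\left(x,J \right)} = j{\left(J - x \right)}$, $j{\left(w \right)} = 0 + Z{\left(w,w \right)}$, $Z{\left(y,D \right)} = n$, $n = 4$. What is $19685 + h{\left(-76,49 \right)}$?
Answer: $19685 + \sqrt{89} \approx 19694.0$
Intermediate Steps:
$Z{\left(y,D \right)} = 4$
$j{\left(w \right)} = 4$ ($j{\left(w \right)} = 0 + 4 = 4$)
$k{\left(x,J \right)} = 4$
$h{\left(T,b \right)} = \sqrt{89}$ ($h{\left(T,b \right)} = \sqrt{85 + 4} = \sqrt{89}$)
$19685 + h{\left(-76,49 \right)} = 19685 + \sqrt{89}$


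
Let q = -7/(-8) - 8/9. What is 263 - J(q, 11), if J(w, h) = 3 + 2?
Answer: 258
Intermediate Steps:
q = -1/72 (q = -7*(-1/8) - 8*1/9 = 7/8 - 8/9 = -1/72 ≈ -0.013889)
J(w, h) = 5
263 - J(q, 11) = 263 - 1*5 = 263 - 5 = 258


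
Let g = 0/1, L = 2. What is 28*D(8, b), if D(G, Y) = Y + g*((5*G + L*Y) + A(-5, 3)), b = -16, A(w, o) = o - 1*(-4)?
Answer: -448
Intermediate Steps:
A(w, o) = 4 + o (A(w, o) = o + 4 = 4 + o)
g = 0 (g = 0*1 = 0)
D(G, Y) = Y (D(G, Y) = Y + 0*((5*G + 2*Y) + (4 + 3)) = Y + 0*((2*Y + 5*G) + 7) = Y + 0*(7 + 2*Y + 5*G) = Y + 0 = Y)
28*D(8, b) = 28*(-16) = -448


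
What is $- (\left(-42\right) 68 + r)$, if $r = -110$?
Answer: $2966$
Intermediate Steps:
$- (\left(-42\right) 68 + r) = - (\left(-42\right) 68 - 110) = - (-2856 - 110) = \left(-1\right) \left(-2966\right) = 2966$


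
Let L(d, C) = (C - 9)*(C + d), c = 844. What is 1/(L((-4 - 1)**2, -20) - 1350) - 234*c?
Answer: -295256521/1495 ≈ -1.9750e+5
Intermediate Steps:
L(d, C) = (-9 + C)*(C + d)
1/(L((-4 - 1)**2, -20) - 1350) - 234*c = 1/(((-20)**2 - 9*(-20) - 9*(-4 - 1)**2 - 20*(-4 - 1)**2) - 1350) - 234*844 = 1/((400 + 180 - 9*(-5)**2 - 20*(-5)**2) - 1350) - 197496 = 1/((400 + 180 - 9*25 - 20*25) - 1350) - 197496 = 1/((400 + 180 - 225 - 500) - 1350) - 197496 = 1/(-145 - 1350) - 197496 = 1/(-1495) - 197496 = -1/1495 - 197496 = -295256521/1495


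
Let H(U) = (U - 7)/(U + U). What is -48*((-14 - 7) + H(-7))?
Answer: 960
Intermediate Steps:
H(U) = (-7 + U)/(2*U) (H(U) = (-7 + U)/((2*U)) = (-7 + U)*(1/(2*U)) = (-7 + U)/(2*U))
-48*((-14 - 7) + H(-7)) = -48*((-14 - 7) + (½)*(-7 - 7)/(-7)) = -48*(-21 + (½)*(-⅐)*(-14)) = -48*(-21 + 1) = -48*(-20) = 960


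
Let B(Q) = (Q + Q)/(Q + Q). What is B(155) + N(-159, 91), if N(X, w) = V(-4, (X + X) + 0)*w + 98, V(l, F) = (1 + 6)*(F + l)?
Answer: -205015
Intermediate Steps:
V(l, F) = 7*F + 7*l (V(l, F) = 7*(F + l) = 7*F + 7*l)
B(Q) = 1 (B(Q) = (2*Q)/((2*Q)) = (2*Q)*(1/(2*Q)) = 1)
N(X, w) = 98 + w*(-28 + 14*X) (N(X, w) = (7*((X + X) + 0) + 7*(-4))*w + 98 = (7*(2*X + 0) - 28)*w + 98 = (7*(2*X) - 28)*w + 98 = (14*X - 28)*w + 98 = (-28 + 14*X)*w + 98 = w*(-28 + 14*X) + 98 = 98 + w*(-28 + 14*X))
B(155) + N(-159, 91) = 1 + (98 + 14*91*(-2 - 159)) = 1 + (98 + 14*91*(-161)) = 1 + (98 - 205114) = 1 - 205016 = -205015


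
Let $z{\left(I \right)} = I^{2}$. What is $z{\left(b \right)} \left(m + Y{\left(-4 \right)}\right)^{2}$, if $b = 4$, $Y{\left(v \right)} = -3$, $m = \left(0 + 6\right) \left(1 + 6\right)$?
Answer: $24336$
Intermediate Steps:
$m = 42$ ($m = 6 \cdot 7 = 42$)
$z{\left(b \right)} \left(m + Y{\left(-4 \right)}\right)^{2} = 4^{2} \left(42 - 3\right)^{2} = 16 \cdot 39^{2} = 16 \cdot 1521 = 24336$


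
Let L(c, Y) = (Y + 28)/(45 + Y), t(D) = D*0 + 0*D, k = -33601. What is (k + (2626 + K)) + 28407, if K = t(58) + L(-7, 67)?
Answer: -287521/112 ≈ -2567.2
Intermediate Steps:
t(D) = 0 (t(D) = 0 + 0 = 0)
L(c, Y) = (28 + Y)/(45 + Y)
K = 95/112 (K = 0 + (28 + 67)/(45 + 67) = 0 + 95/112 = 95/112 ≈ 0.84821)
(k + (2626 + K)) + 28407 = (-33601 + (2626 + 95/112)) + 28407 = (-33601 + 294207/112) + 28407 = -3469105/112 + 28407 = -287521/112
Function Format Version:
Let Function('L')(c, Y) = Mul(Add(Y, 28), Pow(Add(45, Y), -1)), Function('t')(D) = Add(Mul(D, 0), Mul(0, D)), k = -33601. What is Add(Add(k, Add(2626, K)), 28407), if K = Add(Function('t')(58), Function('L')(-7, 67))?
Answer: Rational(-287521, 112) ≈ -2567.2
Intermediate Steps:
Function('t')(D) = 0 (Function('t')(D) = Add(0, 0) = 0)
Function('L')(c, Y) = Mul(Pow(Add(45, Y), -1), Add(28, Y)) (Function('L')(c, Y) = Mul(Add(28, Y), Pow(Add(45, Y), -1)) = Mul(Pow(Add(45, Y), -1), Add(28, Y)))
K = Rational(95, 112) (K = Add(0, Mul(Pow(Add(45, 67), -1), Add(28, 67))) = Add(0, Mul(Pow(112, -1), 95)) = Add(0, Mul(Rational(1, 112), 95)) = Add(0, Rational(95, 112)) = Rational(95, 112) ≈ 0.84821)
Add(Add(k, Add(2626, K)), 28407) = Add(Add(-33601, Add(2626, Rational(95, 112))), 28407) = Add(Add(-33601, Rational(294207, 112)), 28407) = Add(Rational(-3469105, 112), 28407) = Rational(-287521, 112)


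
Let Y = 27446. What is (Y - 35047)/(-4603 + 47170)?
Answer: -7601/42567 ≈ -0.17857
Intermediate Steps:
(Y - 35047)/(-4603 + 47170) = (27446 - 35047)/(-4603 + 47170) = -7601/42567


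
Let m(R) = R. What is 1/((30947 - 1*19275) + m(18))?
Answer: 1/11690 ≈ 8.5543e-5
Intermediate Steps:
1/((30947 - 1*19275) + m(18)) = 1/((30947 - 1*19275) + 18) = 1/((30947 - 19275) + 18) = 1/(11672 + 18) = 1/11690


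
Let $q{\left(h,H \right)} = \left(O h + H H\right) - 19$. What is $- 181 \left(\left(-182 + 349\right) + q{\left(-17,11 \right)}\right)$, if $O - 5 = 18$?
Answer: $22082$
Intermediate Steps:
$O = 23$ ($O = 5 + 18 = 23$)
$q{\left(h,H \right)} = -19 + H^{2} + 23 h$ ($q{\left(h,H \right)} = \left(23 h + H H\right) - 19 = \left(23 h + H^{2}\right) - 19 = \left(H^{2} + 23 h\right) - 19 = -19 + H^{2} + 23 h$)
$- 181 \left(\left(-182 + 349\right) + q{\left(-17,11 \right)}\right) = - 181 \left(\left(-182 + 349\right) + \left(-19 + 11^{2} + 23 \left(-17\right)\right)\right) = - 181 \left(167 - 289\right) = \left(-181\right) \left(-122\right) = 22082$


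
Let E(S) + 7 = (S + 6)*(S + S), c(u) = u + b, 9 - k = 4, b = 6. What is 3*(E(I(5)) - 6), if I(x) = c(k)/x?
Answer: 1731/25 ≈ 69.240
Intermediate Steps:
k = 5 (k = 9 - 1*4 = 9 - 4 = 5)
c(u) = 6 + u (c(u) = u + 6 = 6 + u)
I(x) = 11/x (I(x) = (6 + 5)/x = 11/x)
E(S) = -7 + 2*S*(6 + S) (E(S) = -7 + (S + 6)*(S + S) = -7 + (6 + S)*(2*S) = -7 + 2*S*(6 + S))
3*(E(I(5)) - 6) = 3*((-7 + 2*(11/5)² + 12*(11/5)) - 6) = 3*((-7 + 2*(121/25) + 132/5) - 6) = 3*((-7 + 242/25 + 132/5) - 6) = 3*(727/25 - 6) = 3*(577/25) = 1731/25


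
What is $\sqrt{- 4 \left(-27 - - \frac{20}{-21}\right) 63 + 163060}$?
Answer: $2 \sqrt{42526} \approx 412.44$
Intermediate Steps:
$\sqrt{- 4 \left(-27 - - \frac{20}{-21}\right) 63 + 163060} = \sqrt{- 4 \left(-27 - \left(-20\right) \left(- \frac{1}{21}\right)\right) 63 + 163060} = \sqrt{- 4 \left(-27 - \frac{20}{21}\right) 63 + 163060} = \sqrt{\left(-4\right) \left(- \frac{587}{21}\right) 63 + 163060} = \sqrt{\frac{2348}{21} \cdot 63 + 163060} = \sqrt{7044 + 163060} = \sqrt{170104} = 2 \sqrt{42526}$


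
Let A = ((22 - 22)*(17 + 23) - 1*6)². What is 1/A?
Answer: 1/36 ≈ 0.027778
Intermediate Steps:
A = 36 (A = (0*40 - 6)² = (0 - 6)² = (-6)² = 36)
1/A = 1/36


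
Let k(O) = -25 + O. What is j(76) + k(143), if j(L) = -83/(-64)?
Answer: 7635/64 ≈ 119.30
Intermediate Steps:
j(L) = 83/64 (j(L) = -83*(-1/64) = 83/64)
j(76) + k(143) = 83/64 + (-25 + 143) = 83/64 + 118 = 7635/64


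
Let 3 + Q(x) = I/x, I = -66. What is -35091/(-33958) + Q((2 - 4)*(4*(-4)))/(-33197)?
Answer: 9320702715/9018429808 ≈ 1.0335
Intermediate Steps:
Q(x) = -3 - 66/x
-35091/(-33958) + Q((2 - 4)*(4*(-4)))/(-33197) = -35091/(-33958) + (-3 - 66*(-1/(16*(2 - 4))))/(-33197) = -35091*(-1/33958) + (-3 - 66/((-2*(-16))))*(-1/33197) = 35091/33958 + (-3 - 66/32)*(-1/33197) = 35091/33958 + (-3 - 66*1/32)*(-1/33197) = 35091/33958 + (-3 - 33/16)*(-1/33197) = 35091/33958 - 81/16*(-1/33197) = 35091/33958 + 81/531152 = 9320702715/9018429808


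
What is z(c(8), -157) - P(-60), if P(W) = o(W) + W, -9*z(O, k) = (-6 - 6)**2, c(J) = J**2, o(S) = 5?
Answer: 39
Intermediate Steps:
z(O, k) = -16 (z(O, k) = -(-6 - 6)**2/9 = -1/9*(-12)**2 = -1/9*144 = -16)
P(W) = 5 + W
z(c(8), -157) - P(-60) = -16 - (5 - 60) = -16 - 1*(-55) = -16 + 55 = 39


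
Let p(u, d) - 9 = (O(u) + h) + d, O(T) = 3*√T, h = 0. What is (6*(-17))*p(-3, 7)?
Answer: -1632 - 306*I*√3 ≈ -1632.0 - 530.01*I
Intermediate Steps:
p(u, d) = 9 + d + 3*√u (p(u, d) = 9 + ((3*√u + 0) + d) = 9 + (3*√u + d) = 9 + (d + 3*√u) = 9 + d + 3*√u)
(6*(-17))*p(-3, 7) = (6*(-17))*(9 + 7 + 3*√(-3)) = -102*(9 + 7 + 3*(I*√3)) = -102*(9 + 7 + 3*I*√3) = -102*(16 + 3*I*√3) = -1632 - 306*I*√3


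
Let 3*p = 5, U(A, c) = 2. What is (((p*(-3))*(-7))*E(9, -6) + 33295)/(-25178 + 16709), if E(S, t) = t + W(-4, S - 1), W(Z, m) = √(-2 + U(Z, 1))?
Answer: -33085/8469 ≈ -3.9066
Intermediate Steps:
p = 5/3 (p = (⅓)*5 = 5/3 ≈ 1.6667)
W(Z, m) = 0 (W(Z, m) = √(-2 + 2) = √0 = 0)
E(S, t) = t (E(S, t) = t + 0 = t)
(((p*(-3))*(-7))*E(9, -6) + 33295)/(-25178 + 16709) = ((((5/3)*(-3))*(-7))*(-6) + 33295)/(-25178 + 16709) = (-5*(-7)*(-6) + 33295)/(-8469) = (35*(-6) + 33295)*(-1/8469) = (-210 + 33295)*(-1/8469) = 33085*(-1/8469) = -33085/8469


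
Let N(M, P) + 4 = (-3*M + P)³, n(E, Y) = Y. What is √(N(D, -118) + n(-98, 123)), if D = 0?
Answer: I*√1642913 ≈ 1281.8*I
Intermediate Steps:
N(M, P) = -4 + (P - 3*M)³ (N(M, P) = -4 + (-3*M + P)³ = -4 + (P - 3*M)³)
√(N(D, -118) + n(-98, 123)) = √((-4 - (-1*(-118) + 3*0)³) + 123) = √((-4 - (118 + 0)³) + 123) = √((-4 - 1*118³) + 123) = √((-4 - 1*1643032) + 123) = √((-4 - 1643032) + 123) = √(-1643036 + 123) = √(-1642913) = I*√1642913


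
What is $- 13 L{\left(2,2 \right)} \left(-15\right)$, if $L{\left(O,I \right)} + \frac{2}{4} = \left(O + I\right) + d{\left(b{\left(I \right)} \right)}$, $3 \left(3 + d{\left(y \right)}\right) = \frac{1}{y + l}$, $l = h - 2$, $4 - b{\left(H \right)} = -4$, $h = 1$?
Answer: $\frac{1495}{14} \approx 106.79$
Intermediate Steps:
$b{\left(H \right)} = 8$ ($b{\left(H \right)} = 4 - -4 = 4 + 4 = 8$)
$l = -1$ ($l = 1 - 2 = -1$)
$d{\left(y \right)} = -3 + \frac{1}{3 \left(-1 + y\right)}$ ($d{\left(y \right)} = -3 + \frac{1}{3 \left(y - 1\right)} = -3 + \frac{1}{3 \left(-1 + y\right)}$)
$L{\left(O,I \right)} = - \frac{145}{42} + I + O$ ($L{\left(O,I \right)} = - \frac{1}{2} + \left(\left(O + I\right) + \frac{10 - 72}{3 \left(-1 + 8\right)}\right) = - \frac{1}{2} + \left(\left(I + O\right) + \frac{10 - 72}{3 \cdot 7}\right) = - \frac{1}{2} + \left(\left(I + O\right) + \frac{1}{3} \cdot \frac{1}{7} \left(-62\right)\right) = - \frac{1}{2} - \left(\frac{62}{21} - I - O\right) = - \frac{1}{2} + \left(- \frac{62}{21} + I + O\right) = - \frac{145}{42} + I + O$)
$- 13 L{\left(2,2 \right)} \left(-15\right) = - 13 \left(- \frac{145}{42} + 2 + 2\right) \left(-15\right) = \left(-13\right) \frac{23}{42} \left(-15\right) = \left(- \frac{299}{42}\right) \left(-15\right) = \frac{1495}{14}$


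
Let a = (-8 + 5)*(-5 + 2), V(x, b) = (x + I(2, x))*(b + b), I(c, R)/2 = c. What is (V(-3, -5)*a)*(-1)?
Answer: 90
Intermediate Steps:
I(c, R) = 2*c
V(x, b) = 2*b*(4 + x) (V(x, b) = (x + 2*2)*(b + b) = (x + 4)*(2*b) = (4 + x)*(2*b) = 2*b*(4 + x))
a = 9 (a = -3*(-3) = 9)
(V(-3, -5)*a)*(-1) = ((2*(-5)*(4 - 3))*9)*(-1) = ((2*(-5)*1)*9)*(-1) = -10*9*(-1) = -90*(-1) = 90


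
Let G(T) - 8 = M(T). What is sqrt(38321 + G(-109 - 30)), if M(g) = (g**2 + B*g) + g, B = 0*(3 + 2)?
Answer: 17*sqrt(199) ≈ 239.81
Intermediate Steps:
B = 0 (B = 0*5 = 0)
M(g) = g + g**2 (M(g) = (g**2 + 0*g) + g = (g**2 + 0) + g = g**2 + g = g + g**2)
G(T) = 8 + T*(1 + T)
sqrt(38321 + G(-109 - 30)) = sqrt(38321 + (8 + (-109 - 30)*(1 + (-109 - 30)))) = sqrt(38321 + (8 - 139*(1 - 139))) = sqrt(38321 + (8 - 139*(-138))) = sqrt(38321 + (8 + 19182)) = sqrt(38321 + 19190) = sqrt(57511) = 17*sqrt(199)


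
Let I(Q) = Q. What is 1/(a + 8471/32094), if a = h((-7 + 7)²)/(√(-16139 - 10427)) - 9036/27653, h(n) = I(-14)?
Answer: -657247770264029338026/118478081548941099155 - 5513536371499281468*I*√26566/118478081548941099155 ≈ -5.5474 - 7.585*I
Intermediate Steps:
h(n) = -14
a = -9036/27653 + 7*I*√26566/13283 (a = -14/√(-16139 - 10427) - 9036/27653 = -14*(-I*√26566/26566) - 9036*1/27653 = -14*(-I*√26566/26566) - 9036/27653 = -(-7)*I*√26566/13283 - 9036/27653 = 7*I*√26566/13283 - 9036/27653 = -9036/27653 + 7*I*√26566/13283 ≈ -0.32676 + 0.085894*I)
1/(a + 8471/32094) = 1/((-9036/27653 + 7*I*√26566/13283) + 8471/32094) = 1/(-55752821/887495382 + 7*I*√26566/13283)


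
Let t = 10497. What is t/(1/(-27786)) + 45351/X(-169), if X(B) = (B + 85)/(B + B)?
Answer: -4080820215/14 ≈ -2.9149e+8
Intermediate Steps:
X(B) = (85 + B)/(2*B) (X(B) = (85 + B)/((2*B)) = (85 + B)*(1/(2*B)) = (85 + B)/(2*B))
t/(1/(-27786)) + 45351/X(-169) = 10497/(1/(-27786)) + 45351/(((½)*(85 - 169)/(-169))) = 10497/(-1/27786) + 45351/(((½)*(-1/169)*(-84))) = 10497*(-27786) + 45351/(42/169) = -291669642 + 45351*(169/42) = -291669642 + 2554773/14 = -4080820215/14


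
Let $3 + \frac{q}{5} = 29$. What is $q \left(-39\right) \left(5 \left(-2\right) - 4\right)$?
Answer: $70980$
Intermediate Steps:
$q = 130$ ($q = -15 + 5 \cdot 29 = -15 + 145 = 130$)
$q \left(-39\right) \left(5 \left(-2\right) - 4\right) = 130 \left(-39\right) \left(5 \left(-2\right) - 4\right) = - 5070 \left(-10 - 4\right) = \left(-5070\right) \left(-14\right) = 70980$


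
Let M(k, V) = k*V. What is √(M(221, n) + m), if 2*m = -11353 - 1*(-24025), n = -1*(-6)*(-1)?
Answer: √5010 ≈ 70.781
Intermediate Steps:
n = -6 (n = 6*(-1) = -6)
m = 6336 (m = (-11353 - 1*(-24025))/2 = (-11353 + 24025)/2 = (½)*12672 = 6336)
M(k, V) = V*k
√(M(221, n) + m) = √(-6*221 + 6336) = √(-1326 + 6336) = √5010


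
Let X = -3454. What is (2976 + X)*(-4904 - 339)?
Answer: 2506154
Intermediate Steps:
(2976 + X)*(-4904 - 339) = (2976 - 3454)*(-4904 - 339) = -478*(-5243) = 2506154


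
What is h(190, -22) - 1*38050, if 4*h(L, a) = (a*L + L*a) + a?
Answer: -80291/2 ≈ -40146.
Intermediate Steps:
h(L, a) = a/4 + L*a/2 (h(L, a) = ((a*L + L*a) + a)/4 = ((L*a + L*a) + a)/4 = (2*L*a + a)/4 = (a + 2*L*a)/4 = a/4 + L*a/2)
h(190, -22) - 1*38050 = (¼)*(-22)*(1 + 2*190) - 1*38050 = (¼)*(-22)*(1 + 380) - 38050 = (¼)*(-22)*381 - 38050 = -4191/2 - 38050 = -80291/2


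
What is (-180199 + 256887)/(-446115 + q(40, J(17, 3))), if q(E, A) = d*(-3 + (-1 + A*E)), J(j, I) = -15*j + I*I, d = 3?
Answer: -76688/475647 ≈ -0.16123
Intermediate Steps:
J(j, I) = I² - 15*j (J(j, I) = -15*j + I² = I² - 15*j)
q(E, A) = -12 + 3*A*E (q(E, A) = 3*(-3 + (-1 + A*E)) = 3*(-4 + A*E) = -12 + 3*A*E)
(-180199 + 256887)/(-446115 + q(40, J(17, 3))) = (-180199 + 256887)/(-446115 + (-12 + 3*(3² - 15*17)*40)) = 76688/(-446115 + (-12 + 3*(9 - 255)*40)) = 76688/(-446115 + (-12 + 3*(-246)*40)) = 76688/(-446115 + (-12 - 29520)) = 76688/(-446115 - 29532) = 76688/(-475647) = 76688*(-1/475647) = -76688/475647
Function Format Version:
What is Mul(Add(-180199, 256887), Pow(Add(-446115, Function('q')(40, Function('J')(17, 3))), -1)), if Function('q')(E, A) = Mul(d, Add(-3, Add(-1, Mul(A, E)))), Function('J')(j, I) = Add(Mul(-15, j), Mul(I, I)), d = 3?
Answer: Rational(-76688, 475647) ≈ -0.16123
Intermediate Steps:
Function('J')(j, I) = Add(Pow(I, 2), Mul(-15, j)) (Function('J')(j, I) = Add(Mul(-15, j), Pow(I, 2)) = Add(Pow(I, 2), Mul(-15, j)))
Function('q')(E, A) = Add(-12, Mul(3, A, E)) (Function('q')(E, A) = Mul(3, Add(-3, Add(-1, Mul(A, E)))) = Mul(3, Add(-4, Mul(A, E))) = Add(-12, Mul(3, A, E)))
Mul(Add(-180199, 256887), Pow(Add(-446115, Function('q')(40, Function('J')(17, 3))), -1)) = Mul(Add(-180199, 256887), Pow(Add(-446115, Add(-12, Mul(3, Add(Pow(3, 2), Mul(-15, 17)), 40))), -1)) = Mul(76688, Pow(Add(-446115, Add(-12, Mul(3, Add(9, -255), 40))), -1)) = Mul(76688, Pow(Add(-446115, Add(-12, Mul(3, -246, 40))), -1)) = Mul(76688, Pow(Add(-446115, Add(-12, -29520)), -1)) = Mul(76688, Pow(Add(-446115, -29532), -1)) = Mul(76688, Pow(-475647, -1)) = Mul(76688, Rational(-1, 475647)) = Rational(-76688, 475647)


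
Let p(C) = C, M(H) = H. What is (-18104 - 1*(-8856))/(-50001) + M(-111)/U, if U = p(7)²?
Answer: -728137/350007 ≈ -2.0803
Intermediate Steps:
U = 49 (U = 7² = 49)
(-18104 - 1*(-8856))/(-50001) + M(-111)/U = (-18104 - 1*(-8856))/(-50001) - 111/49 = (-18104 + 8856)*(-1/50001) - 111*1/49 = -9248*(-1/50001) - 111/49 = 9248/50001 - 111/49 = -728137/350007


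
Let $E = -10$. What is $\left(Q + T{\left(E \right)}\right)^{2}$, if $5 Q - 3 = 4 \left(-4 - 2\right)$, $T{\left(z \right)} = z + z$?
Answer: $\frac{14641}{25} \approx 585.64$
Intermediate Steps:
$T{\left(z \right)} = 2 z$
$Q = - \frac{21}{5}$ ($Q = \frac{3}{5} + \frac{4 \left(-4 - 2\right)}{5} = \frac{3}{5} + \frac{4 \left(-6\right)}{5} = \frac{3}{5} + \frac{1}{5} \left(-24\right) = \frac{3}{5} - \frac{24}{5} = - \frac{21}{5} \approx -4.2$)
$\left(Q + T{\left(E \right)}\right)^{2} = \left(- \frac{21}{5} + 2 \left(-10\right)\right)^{2} = \left(- \frac{21}{5} - 20\right)^{2} = \left(- \frac{121}{5}\right)^{2} = \frac{14641}{25}$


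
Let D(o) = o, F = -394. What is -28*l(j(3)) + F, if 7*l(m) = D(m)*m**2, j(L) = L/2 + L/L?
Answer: -913/2 ≈ -456.50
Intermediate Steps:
j(L) = 1 + L/2 (j(L) = L*(1/2) + 1 = L/2 + 1 = 1 + L/2)
l(m) = m**3/7 (l(m) = (m*m**2)/7 = m**3/7)
-28*l(j(3)) + F = -4*(1 + (1/2)*3)**3 - 394 = -4*(1 + 3/2)**3 - 394 = -4*(5/2)**3 - 394 = -4*125/8 - 394 = -28*125/56 - 394 = -125/2 - 394 = -913/2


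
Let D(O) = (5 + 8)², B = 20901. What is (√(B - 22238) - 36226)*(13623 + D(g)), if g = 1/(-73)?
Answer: -499628992 + 13792*I*√1337 ≈ -4.9963e+8 + 5.043e+5*I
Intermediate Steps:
g = -1/73 ≈ -0.013699
D(O) = 169 (D(O) = 13² = 169)
(√(B - 22238) - 36226)*(13623 + D(g)) = (√(20901 - 22238) - 36226)*(13623 + 169) = (√(-1337) - 36226)*13792 = (I*√1337 - 36226)*13792 = (-36226 + I*√1337)*13792 = -499628992 + 13792*I*√1337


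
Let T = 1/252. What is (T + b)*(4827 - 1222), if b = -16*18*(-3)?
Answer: 112130435/36 ≈ 3.1147e+6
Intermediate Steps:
T = 1/252 ≈ 0.0039683
b = 864 (b = -288*(-3) = 864)
(T + b)*(4827 - 1222) = (1/252 + 864)*(4827 - 1222) = (217729/252)*3605 = 112130435/36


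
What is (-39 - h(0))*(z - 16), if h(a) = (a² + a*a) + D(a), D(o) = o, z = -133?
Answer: 5811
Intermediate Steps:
h(a) = a + 2*a² (h(a) = (a² + a*a) + a = (a² + a²) + a = 2*a² + a = a + 2*a²)
(-39 - h(0))*(z - 16) = (-39 - 0*(1 + 2*0))*(-133 - 16) = (-39 - 0*(1 + 0))*(-149) = (-39 - 0)*(-149) = (-39 - 1*0)*(-149) = (-39 + 0)*(-149) = -39*(-149) = 5811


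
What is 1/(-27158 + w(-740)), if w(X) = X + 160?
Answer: -1/27738 ≈ -3.6052e-5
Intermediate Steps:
w(X) = 160 + X
1/(-27158 + w(-740)) = 1/(-27158 + (160 - 740)) = 1/(-27158 - 580) = 1/(-27738) = -1/27738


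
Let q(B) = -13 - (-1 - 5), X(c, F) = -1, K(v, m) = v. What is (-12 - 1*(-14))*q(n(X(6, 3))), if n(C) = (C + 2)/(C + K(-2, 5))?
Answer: -14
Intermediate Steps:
n(C) = (2 + C)/(-2 + C) (n(C) = (C + 2)/(C - 2) = (2 + C)/(-2 + C))
q(B) = -7 (q(B) = -13 - 1*(-6) = -13 + 6 = -7)
(-12 - 1*(-14))*q(n(X(6, 3))) = (-12 - 1*(-14))*(-7) = (-12 + 14)*(-7) = 2*(-7) = -14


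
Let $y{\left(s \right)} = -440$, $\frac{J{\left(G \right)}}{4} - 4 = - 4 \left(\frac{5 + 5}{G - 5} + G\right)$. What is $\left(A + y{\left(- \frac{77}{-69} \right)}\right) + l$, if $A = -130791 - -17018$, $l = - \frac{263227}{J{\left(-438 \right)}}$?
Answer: $- \frac{355523709257}{3111792} \approx -1.1425 \cdot 10^{5}$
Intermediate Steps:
$J{\left(G \right)} = 16 - \frac{160}{-5 + G} - 16 G$ ($J{\left(G \right)} = 16 + 4 \left(- 4 \left(\frac{5 + 5}{G - 5} + G\right)\right) = 16 + 4 \left(- 4 \left(\frac{10}{-5 + G} + G\right)\right) = 16 + 4 \left(- 4 \left(G + \frac{10}{-5 + G}\right)\right) = 16 + 4 \left(- \frac{40}{-5 + G} - 4 G\right) = 16 - \left(16 G + \frac{160}{-5 + G}\right) = 16 - \frac{160}{-5 + G} - 16 G$)
$l = - \frac{116609561}{3111792}$ ($l = - \frac{263227}{16 \frac{1}{-5 - 438} \left(-15 - \left(-438\right)^{2} + 6 \left(-438\right)\right)} = - \frac{263227}{16 \frac{1}{-443} \left(-15 - 191844 - 2628\right)} = - \frac{263227}{16 \left(- \frac{1}{443}\right) \left(-15 - 191844 - 2628\right)} = - \frac{263227}{16 \left(- \frac{1}{443}\right) \left(-194487\right)} = - \frac{263227}{\frac{3111792}{443}} = \left(-263227\right) \frac{443}{3111792} = - \frac{116609561}{3111792} \approx -37.473$)
$A = -113773$ ($A = -130791 + 17018 = -113773$)
$\left(A + y{\left(- \frac{77}{-69} \right)}\right) + l = \left(-113773 - 440\right) - \frac{116609561}{3111792} = -114213 - \frac{116609561}{3111792} = - \frac{355523709257}{3111792}$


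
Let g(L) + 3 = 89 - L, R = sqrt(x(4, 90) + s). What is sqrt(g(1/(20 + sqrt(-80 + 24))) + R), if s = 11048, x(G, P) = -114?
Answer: sqrt(86 + sqrt(10934) - 1/(20 + 2*I*sqrt(14))) ≈ 13.803 + 0.00059*I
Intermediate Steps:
R = sqrt(10934) (R = sqrt(-114 + 11048) = sqrt(10934) ≈ 104.57)
g(L) = 86 - L (g(L) = -3 + (89 - L) = 86 - L)
sqrt(g(1/(20 + sqrt(-80 + 24))) + R) = sqrt((86 - 1/(20 + sqrt(-80 + 24))) + sqrt(10934)) = sqrt((86 - 1/(20 + sqrt(-56))) + sqrt(10934)) = sqrt((86 - 1/(20 + 2*I*sqrt(14))) + sqrt(10934)) = sqrt(86 + sqrt(10934) - 1/(20 + 2*I*sqrt(14)))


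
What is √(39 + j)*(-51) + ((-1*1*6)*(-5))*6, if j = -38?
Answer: 129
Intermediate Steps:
√(39 + j)*(-51) + ((-1*1*6)*(-5))*6 = √(39 - 38)*(-51) + ((-1*1*6)*(-5))*6 = √1*(-51) + (-1*6*(-5))*6 = 1*(-51) - 6*(-5)*6 = -51 + 30*6 = -51 + 180 = 129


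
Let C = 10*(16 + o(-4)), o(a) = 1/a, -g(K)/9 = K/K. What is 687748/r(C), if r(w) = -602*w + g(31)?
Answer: -171937/23706 ≈ -7.2529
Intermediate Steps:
g(K) = -9 (g(K) = -9*K/K = -9*1 = -9)
o(a) = 1/a
C = 315/2 (C = 10*(16 + 1/(-4)) = 10*(16 - ¼) = 10*(63/4) = 315/2 ≈ 157.50)
r(w) = -9 - 602*w (r(w) = -602*w - 9 = -9 - 602*w)
687748/r(C) = 687748/(-9 - 602*315/2) = 687748/(-9 - 94815) = 687748/(-94824) = 687748*(-1/94824) = -171937/23706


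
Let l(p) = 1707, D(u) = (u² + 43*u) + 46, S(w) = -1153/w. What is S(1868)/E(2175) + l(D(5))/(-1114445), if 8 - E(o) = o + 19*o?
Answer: -137396941507/90540917543920 ≈ -0.0015175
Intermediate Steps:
D(u) = 46 + u² + 43*u
E(o) = 8 - 20*o (E(o) = 8 - (o + 19*o) = 8 - 20*o)
S(1868)/E(2175) + l(D(5))/(-1114445) = (-1153/1868)/(8 - 20*2175) + 1707/(-1114445) = (-1153*1/1868)/(8 - 43500) + 1707*(-1/1114445) = -1153/1868/(-43492) - 1707/1114445 = -1153/1868*(-1/43492) - 1707/1114445 = 1153/81243056 - 1707/1114445 = -137396941507/90540917543920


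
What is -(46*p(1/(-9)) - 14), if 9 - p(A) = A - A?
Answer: -400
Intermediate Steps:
p(A) = 9 (p(A) = 9 - (A - A) = 9 - 1*0 = 9 + 0 = 9)
-(46*p(1/(-9)) - 14) = -(46*9 - 14) = -(414 - 14) = -1*400 = -400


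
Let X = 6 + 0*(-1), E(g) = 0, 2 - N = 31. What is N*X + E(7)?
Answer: -174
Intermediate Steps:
N = -29 (N = 2 - 1*31 = 2 - 31 = -29)
X = 6 (X = 6 + 0 = 6)
N*X + E(7) = -29*6 + 0 = -174 + 0 = -174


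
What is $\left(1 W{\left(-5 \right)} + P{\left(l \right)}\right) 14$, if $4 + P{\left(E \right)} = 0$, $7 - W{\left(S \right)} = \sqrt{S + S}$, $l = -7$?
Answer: $42 - 14 i \sqrt{10} \approx 42.0 - 44.272 i$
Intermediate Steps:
$W{\left(S \right)} = 7 - \sqrt{2} \sqrt{S}$ ($W{\left(S \right)} = 7 - \sqrt{S + S} = 7 - \sqrt{2 S} = 7 - \sqrt{2} \sqrt{S}$)
$P{\left(E \right)} = -4$ ($P{\left(E \right)} = -4 + 0 = -4$)
$\left(1 W{\left(-5 \right)} + P{\left(l \right)}\right) 14 = \left(1 \left(7 - \sqrt{2} \sqrt{-5}\right) - 4\right) 14 = \left(1 \left(7 - \sqrt{2} i \sqrt{5}\right) - 4\right) 14 = \left(1 \left(7 - i \sqrt{10}\right) - 4\right) 14 = \left(\left(7 - i \sqrt{10}\right) - 4\right) 14 = \left(3 - i \sqrt{10}\right) 14 = 42 - 14 i \sqrt{10}$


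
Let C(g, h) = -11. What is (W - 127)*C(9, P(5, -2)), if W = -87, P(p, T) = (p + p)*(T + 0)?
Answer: 2354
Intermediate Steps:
P(p, T) = 2*T*p (P(p, T) = (2*p)*T = 2*T*p)
(W - 127)*C(9, P(5, -2)) = (-87 - 127)*(-11) = -214*(-11) = 2354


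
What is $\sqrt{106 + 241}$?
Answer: $\sqrt{347} \approx 18.628$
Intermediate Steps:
$\sqrt{106 + 241} = \sqrt{347}$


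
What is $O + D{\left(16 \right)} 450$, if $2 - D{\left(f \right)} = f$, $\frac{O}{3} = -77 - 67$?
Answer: $-6732$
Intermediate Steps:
$O = -432$ ($O = 3 \left(-77 - 67\right) = 3 \left(-144\right) = -432$)
$D{\left(f \right)} = 2 - f$
$O + D{\left(16 \right)} 450 = -432 + \left(2 - 16\right) 450 = -432 - 6300 = -6732$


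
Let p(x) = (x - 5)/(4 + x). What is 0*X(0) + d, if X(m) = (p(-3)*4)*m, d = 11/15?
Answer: 11/15 ≈ 0.73333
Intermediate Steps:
d = 11/15 (d = 11*(1/15) = 11/15 ≈ 0.73333)
p(x) = (-5 + x)/(4 + x)
X(m) = -32*m (X(m) = (((-5 - 3)/(4 - 3))*4)*m = ((-8/1)*4)*m = ((1*(-8))*4)*m = (-8*4)*m = -32*m)
0*X(0) + d = 0*(-32*0) + 11/15 = 0*0 + 11/15 = 0 + 11/15 = 11/15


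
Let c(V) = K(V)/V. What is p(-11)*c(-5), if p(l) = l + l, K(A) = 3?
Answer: 66/5 ≈ 13.200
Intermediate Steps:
c(V) = 3/V
p(l) = 2*l
p(-11)*c(-5) = (2*(-11))*(3/(-5)) = -66*(-1)/5 = -22*(-3/5) = 66/5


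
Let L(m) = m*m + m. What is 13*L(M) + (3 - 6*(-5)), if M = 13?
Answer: 2399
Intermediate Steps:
L(m) = m + m² (L(m) = m² + m = m + m²)
13*L(M) + (3 - 6*(-5)) = 13*(13*(1 + 13)) + (3 - 6*(-5)) = 13*(13*14) + (3 + 30) = 13*182 + 33 = 2366 + 33 = 2399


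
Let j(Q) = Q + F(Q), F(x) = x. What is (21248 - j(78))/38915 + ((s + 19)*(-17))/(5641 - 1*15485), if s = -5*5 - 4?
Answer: 100507049/191539630 ≈ 0.52473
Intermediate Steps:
s = -29 (s = -25 - 4 = -29)
j(Q) = 2*Q (j(Q) = Q + Q = 2*Q)
(21248 - j(78))/38915 + ((s + 19)*(-17))/(5641 - 1*15485) = (21248 - 2*78)/38915 + ((-29 + 19)*(-17))/(5641 - 1*15485) = (21248 - 1*156)*(1/38915) + (-10*(-17))/(5641 - 15485) = (21248 - 156)*(1/38915) + 170/(-9844) = 21092*(1/38915) + 170*(-1/9844) = 21092/38915 - 85/4922 = 100507049/191539630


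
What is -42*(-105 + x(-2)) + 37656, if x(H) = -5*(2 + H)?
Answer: 42066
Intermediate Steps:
x(H) = -10 - 5*H
-42*(-105 + x(-2)) + 37656 = -42*(-105 + (-10 - 5*(-2))) + 37656 = -42*(-105 + (-10 + 10)) + 37656 = -42*(-105 + 0) + 37656 = -42*(-105) + 37656 = 4410 + 37656 = 42066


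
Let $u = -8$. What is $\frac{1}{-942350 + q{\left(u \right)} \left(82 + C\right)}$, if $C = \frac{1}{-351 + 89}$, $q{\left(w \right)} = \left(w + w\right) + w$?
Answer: $- \frac{131}{123705646} \approx -1.059 \cdot 10^{-6}$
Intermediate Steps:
$q{\left(w \right)} = 3 w$ ($q{\left(w \right)} = 2 w + w = 3 w$)
$C = - \frac{1}{262}$ ($C = \frac{1}{-262} = - \frac{1}{262} \approx -0.0038168$)
$\frac{1}{-942350 + q{\left(u \right)} \left(82 + C\right)} = \frac{1}{-942350 + 3 \left(-8\right) \left(82 - \frac{1}{262}\right)} = \frac{1}{-942350 - \frac{257796}{131}} = \frac{1}{- \frac{123705646}{131}} = - \frac{131}{123705646}$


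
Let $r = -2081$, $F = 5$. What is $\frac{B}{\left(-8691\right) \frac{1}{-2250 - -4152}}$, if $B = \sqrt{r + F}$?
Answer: $- \frac{1268 i \sqrt{519}}{2897} \approx - 9.9714 i$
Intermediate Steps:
$B = 2 i \sqrt{519}$ ($B = \sqrt{-2081 + 5} = \sqrt{-2076} = 2 i \sqrt{519} \approx 45.563 i$)
$\frac{B}{\left(-8691\right) \frac{1}{-2250 - -4152}} = \frac{2 i \sqrt{519}}{\left(-8691\right) \frac{1}{-2250 - -4152}} = \frac{2 i \sqrt{519}}{\left(-8691\right) \frac{1}{-2250 + 4152}} = \frac{2 i \sqrt{519}}{\left(-8691\right) \frac{1}{1902}} = \frac{2 i \sqrt{519}}{- \frac{2897}{634}} = 2 i \sqrt{519} \left(- \frac{634}{2897}\right) = - \frac{1268 i \sqrt{519}}{2897}$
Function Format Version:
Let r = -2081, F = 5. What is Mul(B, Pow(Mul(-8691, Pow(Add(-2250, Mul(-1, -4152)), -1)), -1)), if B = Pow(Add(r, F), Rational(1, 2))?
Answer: Mul(Rational(-1268, 2897), I, Pow(519, Rational(1, 2))) ≈ Mul(-9.9714, I)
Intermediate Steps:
B = Mul(2, I, Pow(519, Rational(1, 2))) (B = Pow(Add(-2081, 5), Rational(1, 2)) = Pow(-2076, Rational(1, 2)) = Mul(2, I, Pow(519, Rational(1, 2))) ≈ Mul(45.563, I))
Mul(B, Pow(Mul(-8691, Pow(Add(-2250, Mul(-1, -4152)), -1)), -1)) = Mul(Mul(2, I, Pow(519, Rational(1, 2))), Pow(Mul(-8691, Pow(Add(-2250, Mul(-1, -4152)), -1)), -1)) = Mul(Mul(2, I, Pow(519, Rational(1, 2))), Pow(Mul(-8691, Pow(Add(-2250, 4152), -1)), -1)) = Mul(Mul(2, I, Pow(519, Rational(1, 2))), Pow(Mul(-8691, Pow(1902, -1)), -1)) = Mul(Mul(2, I, Pow(519, Rational(1, 2))), Pow(Mul(-8691, Rational(1, 1902)), -1)) = Mul(Mul(2, I, Pow(519, Rational(1, 2))), Pow(Rational(-2897, 634), -1)) = Mul(Mul(2, I, Pow(519, Rational(1, 2))), Rational(-634, 2897)) = Mul(Rational(-1268, 2897), I, Pow(519, Rational(1, 2)))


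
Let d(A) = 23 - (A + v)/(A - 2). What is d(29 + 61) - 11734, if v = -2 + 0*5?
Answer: -11712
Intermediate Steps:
v = -2 (v = -2 + 0 = -2)
d(A) = 22 (d(A) = 23 - (A - 2)/(A - 2) = 23 - (-2 + A)/(-2 + A) = 23 - 1*1 = 23 - 1 = 22)
d(29 + 61) - 11734 = 22 - 11734 = -11712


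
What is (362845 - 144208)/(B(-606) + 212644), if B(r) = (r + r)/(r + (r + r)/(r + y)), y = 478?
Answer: 13774131/13396700 ≈ 1.0282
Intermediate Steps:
B(r) = 2*r/(r + 2*r/(478 + r)) (B(r) = (r + r)/(r + (r + r)/(r + 478)) = (2*r)/(r + (2*r)/(478 + r)) = (2*r)/(r + 2*r/(478 + r)) = 2*r/(r + 2*r/(478 + r)))
(362845 - 144208)/(B(-606) + 212644) = (362845 - 144208)/(2*(478 - 606)/(480 - 606) + 212644) = 218637/(2*(-128)/(-126) + 212644) = 218637/(2*(-1/126)*(-128) + 212644) = 218637/(128/63 + 212644) = 218637/(13396700/63) = 218637*(63/13396700) = 13774131/13396700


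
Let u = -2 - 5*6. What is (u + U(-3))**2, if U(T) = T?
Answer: 1225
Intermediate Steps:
u = -32 (u = -2 - 30 = -32)
(u + U(-3))**2 = (-32 - 3)**2 = (-35)**2 = 1225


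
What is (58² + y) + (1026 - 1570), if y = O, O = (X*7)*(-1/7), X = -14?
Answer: 2834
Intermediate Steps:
O = 14 (O = (-14*7)*(-1/7) = -(-98)/7 = -98*(-⅐) = 14)
y = 14
(58² + y) + (1026 - 1570) = (58² + 14) + (1026 - 1570) = (3364 + 14) - 544 = 3378 - 544 = 2834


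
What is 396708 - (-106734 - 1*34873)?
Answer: 538315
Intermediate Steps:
396708 - (-106734 - 1*34873) = 396708 - (-106734 - 34873) = 396708 - 1*(-141607) = 396708 + 141607 = 538315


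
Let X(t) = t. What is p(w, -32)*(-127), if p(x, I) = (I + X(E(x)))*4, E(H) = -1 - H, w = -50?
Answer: -8636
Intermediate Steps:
p(x, I) = -4 - 4*x + 4*I (p(x, I) = (I + (-1 - x))*4 = (-1 + I - x)*4 = -4 - 4*x + 4*I)
p(w, -32)*(-127) = (-4 - 4*(-50) + 4*(-32))*(-127) = (-4 + 200 - 128)*(-127) = 68*(-127) = -8636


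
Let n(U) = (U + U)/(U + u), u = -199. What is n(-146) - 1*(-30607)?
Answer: 10559707/345 ≈ 30608.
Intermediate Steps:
n(U) = 2*U/(-199 + U) (n(U) = (U + U)/(U - 199) = (2*U)/(-199 + U) = 2*U/(-199 + U))
n(-146) - 1*(-30607) = 2*(-146)/(-199 - 146) - 1*(-30607) = 2*(-146)/(-345) + 30607 = 2*(-146)*(-1/345) + 30607 = 292/345 + 30607 = 10559707/345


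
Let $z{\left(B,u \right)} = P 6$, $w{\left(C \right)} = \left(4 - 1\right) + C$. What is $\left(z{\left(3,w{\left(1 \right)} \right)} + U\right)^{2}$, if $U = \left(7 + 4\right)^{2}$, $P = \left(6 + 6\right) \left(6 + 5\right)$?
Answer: $833569$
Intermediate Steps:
$w{\left(C \right)} = 3 + C$
$P = 132$ ($P = 12 \cdot 11 = 132$)
$z{\left(B,u \right)} = 792$ ($z{\left(B,u \right)} = 132 \cdot 6 = 792$)
$U = 121$ ($U = 11^{2} = 121$)
$\left(z{\left(3,w{\left(1 \right)} \right)} + U\right)^{2} = \left(792 + 121\right)^{2} = 913^{2} = 833569$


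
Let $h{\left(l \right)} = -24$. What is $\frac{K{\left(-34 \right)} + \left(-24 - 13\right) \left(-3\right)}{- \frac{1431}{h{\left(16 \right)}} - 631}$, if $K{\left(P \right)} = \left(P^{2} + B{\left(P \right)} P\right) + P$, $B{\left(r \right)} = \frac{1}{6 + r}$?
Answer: $- \frac{69116}{31997} \approx -2.1601$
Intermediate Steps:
$K{\left(P \right)} = P + P^{2} + \frac{P}{6 + P}$ ($K{\left(P \right)} = \left(P^{2} + \frac{P}{6 + P}\right) + P = P + P^{2} + \frac{P}{6 + P}$)
$\frac{K{\left(-34 \right)} + \left(-24 - 13\right) \left(-3\right)}{- \frac{1431}{h{\left(16 \right)}} - 631} = \frac{- \frac{34 \left(1 + \left(1 - 34\right) \left(6 - 34\right)\right)}{6 - 34} + \left(-24 - 13\right) \left(-3\right)}{- \frac{1431}{-24} - 631} = \frac{- \frac{34 \left(1 - -924\right)}{-28} - -111}{\left(-1431\right) \left(- \frac{1}{24}\right) - 631} = \frac{\left(-34\right) \left(- \frac{1}{28}\right) \left(1 + 924\right) + 111}{\frac{477}{8} - 631} = \frac{\left(-34\right) \left(- \frac{1}{28}\right) 925 + 111}{- \frac{4571}{8}} = \left(\frac{15725}{14} + 111\right) \left(- \frac{8}{4571}\right) = \frac{17279}{14} \left(- \frac{8}{4571}\right) = - \frac{69116}{31997}$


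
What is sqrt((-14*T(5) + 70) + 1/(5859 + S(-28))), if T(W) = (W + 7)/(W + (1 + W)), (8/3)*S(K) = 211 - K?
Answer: sqrt(14996975029014)/523479 ≈ 7.3978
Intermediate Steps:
S(K) = 633/8 - 3*K/8 (S(K) = 3*(211 - K)/8 = 633/8 - 3*K/8)
T(W) = (7 + W)/(1 + 2*W)
sqrt((-14*T(5) + 70) + 1/(5859 + S(-28))) = sqrt((-14*(7 + 5)/(1 + 2*5) + 70) + 1/(5859 + (633/8 - 3/8*(-28)))) = sqrt((-14*12/(1 + 10) + 70) + 1/(5859 + (633/8 + 21/2))) = sqrt((-14*12/11 + 70) + 1/(5859 + 717/8)) = sqrt((-14*12/11 + 70) + 1/(47589/8)) = sqrt((-14*12/11 + 70) + 8/47589) = sqrt((-168/11 + 70) + 8/47589) = sqrt(602/11 + 8/47589) = sqrt(28648666/523479) = sqrt(14996975029014)/523479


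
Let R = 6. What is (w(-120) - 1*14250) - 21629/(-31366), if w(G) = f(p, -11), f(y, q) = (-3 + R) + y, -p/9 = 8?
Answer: -449108125/31366 ≈ -14318.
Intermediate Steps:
p = -72 (p = -9*8 = -72)
f(y, q) = 3 + y (f(y, q) = (-3 + 6) + y = 3 + y)
w(G) = -69 (w(G) = 3 - 72 = -69)
(w(-120) - 1*14250) - 21629/(-31366) = (-69 - 1*14250) - 21629/(-31366) = (-69 - 14250) - 21629*(-1/31366) = -14319 + 21629/31366 = -449108125/31366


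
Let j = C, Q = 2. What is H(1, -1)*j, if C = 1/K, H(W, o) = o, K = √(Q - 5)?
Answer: I*√3/3 ≈ 0.57735*I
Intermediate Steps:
K = I*√3 (K = √(2 - 5) = √(-3) = I*√3 ≈ 1.732*I)
C = -I*√3/3 (C = 1/(I*√3) = -I*√3/3 ≈ -0.57735*I)
j = -I*√3/3 ≈ -0.57735*I
H(1, -1)*j = -(-1)*I*√3/3 = I*√3/3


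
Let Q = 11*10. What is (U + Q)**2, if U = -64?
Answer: 2116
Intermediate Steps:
Q = 110
(U + Q)**2 = (-64 + 110)**2 = 46**2 = 2116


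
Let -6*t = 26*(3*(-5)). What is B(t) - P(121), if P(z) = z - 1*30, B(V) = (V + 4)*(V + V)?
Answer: 8879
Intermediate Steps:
t = 65 (t = -13*3*(-5)/3 = -13*(-15)/3 = -⅙*(-390) = 65)
B(V) = 2*V*(4 + V) (B(V) = (4 + V)*(2*V) = 2*V*(4 + V))
P(z) = -30 + z (P(z) = z - 30 = -30 + z)
B(t) - P(121) = 2*65*(4 + 65) - (-30 + 121) = 2*65*69 - 1*91 = 8970 - 91 = 8879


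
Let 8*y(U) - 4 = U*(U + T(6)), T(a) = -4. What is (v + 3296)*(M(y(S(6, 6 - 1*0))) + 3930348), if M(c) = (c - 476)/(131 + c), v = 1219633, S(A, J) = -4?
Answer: 1302570251636085/271 ≈ 4.8065e+12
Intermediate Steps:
y(U) = 1/2 + U*(-4 + U)/8 (y(U) = 1/2 + (U*(U - 4))/8 = 1/2 + (U*(-4 + U))/8 = 1/2 + U*(-4 + U)/8)
M(c) = (-476 + c)/(131 + c)
(v + 3296)*(M(y(S(6, 6 - 1*0))) + 3930348) = (1219633 + 3296)*((-476 + (1/2 - 1/2*(-4) + (1/8)*(-4)**2))/(131 + (1/2 - 1/2*(-4) + (1/8)*(-4)**2)) + 3930348) = 1222929*((-476 + (1/2 + 2 + (1/8)*16))/(131 + (1/2 + 2 + (1/8)*16)) + 3930348) = 1222929*((-476 + (1/2 + 2 + 2))/(131 + (1/2 + 2 + 2)) + 3930348) = 1222929*((-476 + 9/2)/(131 + 9/2) + 3930348) = 1222929*(-943/2/(271/2) + 3930348) = 1222929*((2/271)*(-943/2) + 3930348) = 1222929*(-943/271 + 3930348) = 1222929*(1065123365/271) = 1302570251636085/271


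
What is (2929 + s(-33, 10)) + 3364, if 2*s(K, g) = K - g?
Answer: 12543/2 ≈ 6271.5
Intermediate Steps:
s(K, g) = K/2 - g/2 (s(K, g) = (K - g)/2 = K/2 - g/2)
(2929 + s(-33, 10)) + 3364 = (2929 + ((1/2)*(-33) - 1/2*10)) + 3364 = (2929 + (-33/2 - 5)) + 3364 = (2929 - 43/2) + 3364 = 5815/2 + 3364 = 12543/2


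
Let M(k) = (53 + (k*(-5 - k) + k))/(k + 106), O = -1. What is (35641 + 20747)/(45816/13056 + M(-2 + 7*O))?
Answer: 991827328/63175 ≈ 15700.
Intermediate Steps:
M(k) = (53 + k + k*(-5 - k))/(106 + k) (M(k) = (53 + (k + k*(-5 - k)))/(106 + k) = (53 + k + k*(-5 - k))/(106 + k))
(35641 + 20747)/(45816/13056 + M(-2 + 7*O)) = (35641 + 20747)/(45816/13056 + (53 - (-2 + 7*(-1))² - 4*(-2 + 7*(-1)))/(106 + (-2 + 7*(-1)))) = 56388/(45816*(1/13056) + (53 - (-2 - 7)² - 4*(-2 - 7))/(106 + (-2 - 7))) = 56388/(1909/544 + (53 - 1*(-9)² - 4*(-9))/(106 - 9)) = 56388/(1909/544 + (53 - 1*81 + 36)/97) = 56388/(1909/544 + (53 - 81 + 36)/97) = 56388/(1909/544 + (1/97)*8) = 56388/(1909/544 + 8/97) = 56388/(189525/52768) = 56388*(52768/189525) = 991827328/63175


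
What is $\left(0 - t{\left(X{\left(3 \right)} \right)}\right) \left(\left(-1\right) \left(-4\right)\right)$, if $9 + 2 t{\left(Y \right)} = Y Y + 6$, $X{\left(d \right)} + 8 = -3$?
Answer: $-236$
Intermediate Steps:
$X{\left(d \right)} = -11$ ($X{\left(d \right)} = -8 - 3 = -11$)
$t{\left(Y \right)} = - \frac{3}{2} + \frac{Y^{2}}{2}$ ($t{\left(Y \right)} = - \frac{9}{2} + \frac{Y Y + 6}{2} = - \frac{9}{2} + \frac{Y^{2} + 6}{2} = - \frac{9}{2} + \frac{6 + Y^{2}}{2} = - \frac{9}{2} + \left(3 + \frac{Y^{2}}{2}\right) = - \frac{3}{2} + \frac{Y^{2}}{2}$)
$\left(0 - t{\left(X{\left(3 \right)} \right)}\right) \left(\left(-1\right) \left(-4\right)\right) = \left(0 - \left(- \frac{3}{2} + \frac{\left(-11\right)^{2}}{2}\right)\right) \left(\left(-1\right) \left(-4\right)\right) = \left(0 - \left(- \frac{3}{2} + \frac{1}{2} \cdot 121\right)\right) 4 = \left(0 - \left(- \frac{3}{2} + \frac{121}{2}\right)\right) 4 = \left(0 - 59\right) 4 = \left(-59\right) 4 = -236$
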